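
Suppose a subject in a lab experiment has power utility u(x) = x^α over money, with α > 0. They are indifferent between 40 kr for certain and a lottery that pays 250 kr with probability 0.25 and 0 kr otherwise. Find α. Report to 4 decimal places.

α ≈ 0.7565

The lottery's expected utility is 0.25·u(250) + 0.75·u(0) = 0.25·250^α (since u(0) = 0 for α > 0).
Equating: 40^α = 0.25·250^α, i.e. 0.1600^α = 0.25.
Taking logs: α·ln(40/250) = ln(0.25), so α = -1.3862944 / -1.8325815 ≈ 0.7565.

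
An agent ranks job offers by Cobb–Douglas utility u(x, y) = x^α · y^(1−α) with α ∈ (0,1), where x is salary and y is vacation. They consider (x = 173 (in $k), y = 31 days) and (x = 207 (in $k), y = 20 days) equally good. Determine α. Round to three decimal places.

The Cobb–Douglas utilities coincide, so 173^α·31^(1−α) = 207^α·20^(1−α).
Taking logs: α·ln 173 + (1−α)·ln 31 = α·ln 207 + (1−α)·ln 20, i.e. α·-0.179427 = (1−α)·-0.438255.
Thus α·(-0.617682) = -0.438255, so α = -0.438255/-0.617682 ≈ 0.710.

α ≈ 0.710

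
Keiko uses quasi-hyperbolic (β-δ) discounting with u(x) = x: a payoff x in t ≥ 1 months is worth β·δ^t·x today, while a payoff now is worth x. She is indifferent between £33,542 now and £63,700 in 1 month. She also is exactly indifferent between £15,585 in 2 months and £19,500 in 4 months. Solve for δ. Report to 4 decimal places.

δ ≈ 0.8940

The second indifference involves only future payoffs, so β cancels: β·δ^2·15585 = β·δ^4·19500, giving δ^2 = 15585/19500 = 0.79923, so δ = 0.89400.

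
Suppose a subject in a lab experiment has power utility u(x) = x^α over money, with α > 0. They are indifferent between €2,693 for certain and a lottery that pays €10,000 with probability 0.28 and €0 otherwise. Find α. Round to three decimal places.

The lottery's expected utility is 0.28·u(10000) + 0.72·u(0) = 0.28·10000^α (since u(0) = 0 for α > 0).
Setting u(2693) equal to that: 2693^α = 0.28·10000^α ⇒ (2693/10000)^α = 0.28.
Taking logs: α·ln(2693/10000) = ln(0.28), so α = -1.272966 / -1.311929 ≈ 0.970.

α ≈ 0.970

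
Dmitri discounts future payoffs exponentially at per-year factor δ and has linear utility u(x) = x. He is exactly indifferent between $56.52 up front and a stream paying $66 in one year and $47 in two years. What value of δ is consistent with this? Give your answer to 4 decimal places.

Equating present values: 56.52 = 66δ + 47δ².
So 47δ² + 66δ − 56.52 = 0.
The positive root is δ = [−66 + √(66² + 4·47·56.52)] / (2·47) = (−66 + 122.400)/94 ≈ 0.6000.

δ ≈ 0.6000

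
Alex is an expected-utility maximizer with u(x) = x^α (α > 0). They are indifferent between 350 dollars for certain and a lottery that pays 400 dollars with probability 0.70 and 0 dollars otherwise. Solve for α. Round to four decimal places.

EU(lottery) = 0.70·400^α + 0.30·0 = 0.70·400^α.
Indifference: 350^α = 0.70·400^α, so (350/400)^α = 0.70.
α = ln(0.70) / ln(350/400) = -0.3566749/-0.1335314 ≈ 2.6711.

α ≈ 2.6711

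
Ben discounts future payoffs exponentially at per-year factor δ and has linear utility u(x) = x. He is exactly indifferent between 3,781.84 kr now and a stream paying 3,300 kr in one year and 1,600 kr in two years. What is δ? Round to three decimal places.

The stream is worth 3300δ + 1600δ² today, so 3300δ + 1600δ² = 3781.84.
That is, 1600δ² + 3300δ − 3781.84 = 0, a quadratic in δ.
By the quadratic formula (taking the positive root), δ = (−3300 + √35093776.00) / 3200 ≈ 0.820.

δ ≈ 0.820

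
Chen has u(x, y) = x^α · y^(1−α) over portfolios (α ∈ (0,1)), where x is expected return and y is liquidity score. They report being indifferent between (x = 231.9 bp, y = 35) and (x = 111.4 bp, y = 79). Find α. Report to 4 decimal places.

α ≈ 0.5261

Indifference: 231.9^α · 35^(1−α) = 111.4^α · 79^(1−α).
Rearrange to (231.9/111.4)^α = (79/35)^(1−α) and take logs: α·0.7331789 = (1−α)·0.8140998.
Thus α·(1.5472787) = 0.8140998, so α = 0.8140998/1.5472787 ≈ 0.5261.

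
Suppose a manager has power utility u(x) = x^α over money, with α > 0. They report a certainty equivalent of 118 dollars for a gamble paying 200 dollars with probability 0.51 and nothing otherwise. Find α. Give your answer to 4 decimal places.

α ≈ 1.2762

The lottery's expected utility is 0.51·u(200) + 0.49·u(0) = 0.51·200^α (since u(0) = 0 for α > 0).
Setting u(118) equal to that: 118^α = 0.51·200^α ⇒ (118/200)^α = 0.51.
α = ln(0.51) / ln(118/200) = -0.6733446/-0.5276327 ≈ 1.2762.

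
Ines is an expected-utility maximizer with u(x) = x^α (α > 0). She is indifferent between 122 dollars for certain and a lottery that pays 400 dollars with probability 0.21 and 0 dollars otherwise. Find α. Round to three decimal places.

EU(lottery) = 0.21·400^α + 0.79·0 = 0.21·400^α.
Equating: 122^α = 0.21·400^α, i.e. 0.3050^α = 0.21.
α = ln(0.21) / ln(122/400) = -1.560648/-1.187444 ≈ 1.314.

α ≈ 1.314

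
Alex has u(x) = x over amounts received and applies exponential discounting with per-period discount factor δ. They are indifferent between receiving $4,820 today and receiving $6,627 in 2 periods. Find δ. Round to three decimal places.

The payoff in 2 periods is discounted by δ^2, so u(4820) = δ^2·u(6627) and δ^2 = u(4820)/u(6627).
With u(x) = x: δ^2 = 4820/6627 = 0.72733.
So δ = 0.72733^(1/2) ≈ 0.853.

δ ≈ 0.853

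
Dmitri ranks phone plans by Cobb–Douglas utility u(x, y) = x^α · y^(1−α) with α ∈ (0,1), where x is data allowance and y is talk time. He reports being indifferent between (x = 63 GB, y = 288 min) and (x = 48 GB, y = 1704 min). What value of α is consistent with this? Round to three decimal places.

α ≈ 0.867

Indifference: 63^α · 288^(1−α) = 48^α · 1704^(1−α).
Taking logs: α·ln 63 + (1−α)·ln 288 = α·ln 48 + (1−α)·ln 1704, i.e. α·0.271934 = (1−α)·1.777773.
With A = 0.271934 and B = 1.777773: α·A = (1−α)·B, so α = B/(A+B) = 1.777773/2.049707 ≈ 0.867.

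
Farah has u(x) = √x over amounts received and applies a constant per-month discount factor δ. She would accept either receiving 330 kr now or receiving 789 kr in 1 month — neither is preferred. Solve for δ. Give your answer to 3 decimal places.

δ ≈ 0.647

Indifference means u(330) = δ · u(789), so δ = u(330)/u(789).
With u(x) = √x: δ = √330/√789 = √(330/789) = 0.64672.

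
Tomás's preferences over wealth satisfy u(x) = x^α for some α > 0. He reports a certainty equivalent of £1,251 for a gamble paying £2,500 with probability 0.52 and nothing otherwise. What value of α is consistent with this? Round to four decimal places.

α ≈ 0.9445

EU(lottery) = 0.52·2500^α + 0.48·0 = 0.52·2500^α.
Equating: 1251^α = 0.52·2500^α, i.e. 0.5004^α = 0.52.
Take logs: α = ln 0.52 / ln(1251/2500) ≈ 0.944506.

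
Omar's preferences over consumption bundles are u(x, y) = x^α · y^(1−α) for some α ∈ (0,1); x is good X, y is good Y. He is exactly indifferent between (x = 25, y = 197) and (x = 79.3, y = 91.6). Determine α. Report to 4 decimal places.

α ≈ 0.3988

Set the two utilities equal: 25^α·197^(1−α) = 79.3^α·91.6^(1−α).
Taking logs: α·ln 25 + (1−α)·ln 197 = α·ln 79.3 + (1−α)·ln 91.6, i.e. α·-1.1543623 = (1−α)·-0.7657725.
With A = -1.1543623 and B = -0.7657725: α·A = (1−α)·B, so α = B/(A+B) = -0.7657725/-1.9201348 ≈ 0.3988.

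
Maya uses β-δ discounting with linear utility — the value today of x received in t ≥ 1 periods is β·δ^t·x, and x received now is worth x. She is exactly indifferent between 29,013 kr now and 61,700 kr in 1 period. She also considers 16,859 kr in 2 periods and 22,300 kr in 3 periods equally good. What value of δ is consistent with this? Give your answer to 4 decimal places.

δ ≈ 0.7560

From the later pair, β·δ^2·16859 = β·δ^3·22300; dividing through, δ = 16859/22300 = 0.75601.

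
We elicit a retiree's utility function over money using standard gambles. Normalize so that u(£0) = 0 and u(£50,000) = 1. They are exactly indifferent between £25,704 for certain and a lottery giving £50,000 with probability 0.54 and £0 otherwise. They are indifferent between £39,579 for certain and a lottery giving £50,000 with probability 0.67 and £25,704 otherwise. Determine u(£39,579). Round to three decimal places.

0.848

From the first indifference, u(£25,704) = 0.54·u(£50,000) + 0.46·u(£0) = 0.54·1 + 0.46·0 = 0.54.
Then u(£39,579) = 0.67·u(£50,000) + 0.33·u(£25,704) = 0.67·1.00 + 0.33·0.54 = 0.8482.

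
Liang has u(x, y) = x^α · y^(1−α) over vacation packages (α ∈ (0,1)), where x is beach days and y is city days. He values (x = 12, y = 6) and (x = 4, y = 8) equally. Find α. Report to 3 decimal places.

α ≈ 0.208

The Cobb–Douglas utilities coincide, so 12^α·6^(1−α) = 4^α·8^(1−α).
Rearrange to (12/4)^α = (8/6)^(1−α) and take logs: α·1.098612 = (1−α)·0.287682.
So α/(1−α) = (0.287682)/(1.098612) = 0.261860, and α = 0.261860/1.261860 ≈ 0.208.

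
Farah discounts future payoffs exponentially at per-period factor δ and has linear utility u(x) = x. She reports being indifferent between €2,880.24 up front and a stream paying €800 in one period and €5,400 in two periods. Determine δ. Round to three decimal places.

Present value of the stream is 800·δ + 5400·δ². Indifference gives 800δ + 5400δ² = 2880.24.
That is, 5400δ² + 800δ − 2880.24 = 0, a quadratic in δ.
By the quadratic formula (taking the positive root), δ = (−800 + √62853184.00) / 10800 ≈ 0.660.

δ ≈ 0.660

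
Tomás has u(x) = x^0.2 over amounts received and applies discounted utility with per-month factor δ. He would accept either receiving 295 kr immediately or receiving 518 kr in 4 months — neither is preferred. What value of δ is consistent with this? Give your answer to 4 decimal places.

Indifference means u(295) = δ^4 · u(518), so δ^4 = u(295)/u(518).
Since u(x) = x^0.2, δ^4 = (295/518)^0.2 = 0.56950^0.2 = 0.89351.
Taking the 4th root: δ = 0.89351^(1/4) ≈ 0.9722.

δ ≈ 0.9722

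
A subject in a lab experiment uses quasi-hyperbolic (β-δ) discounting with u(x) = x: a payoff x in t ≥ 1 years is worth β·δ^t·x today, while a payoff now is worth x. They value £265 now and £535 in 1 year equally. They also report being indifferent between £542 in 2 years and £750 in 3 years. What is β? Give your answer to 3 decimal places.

The second indifference involves only future payoffs, so β cancels: β·δ^2·542 = β·δ^3·750, giving δ = 542/750 = 0.72267.
Now use the now-vs-future pair: 265 = β·δ·535 gives β = 265/(0.72267·535) ≈ 0.685.

β ≈ 0.685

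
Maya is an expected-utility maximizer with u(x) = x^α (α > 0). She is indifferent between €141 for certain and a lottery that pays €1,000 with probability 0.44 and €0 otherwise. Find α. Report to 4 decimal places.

α ≈ 0.4191

EU(lottery) = 0.44·1000^α + 0.56·0 = 0.44·1000^α.
Indifference: 141^α = 0.44·1000^α, so (141/1000)^α = 0.44.
Taking logs: α·ln(141/1000) = ln(0.44), so α = -0.8209806 / -1.9589954 ≈ 0.4191.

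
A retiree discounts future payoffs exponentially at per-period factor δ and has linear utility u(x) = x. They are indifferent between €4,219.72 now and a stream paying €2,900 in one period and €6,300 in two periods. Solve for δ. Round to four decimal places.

The stream is worth 2900δ + 6300δ² today, so 2900δ + 6300δ² = 4219.72.
So 6300δ² + 2900δ − 4219.72 = 0.
The positive root is δ = [−2900 + √(2900² + 4·6300·4219.72)] / (2·6300) = (−2900 + 10712.000)/12600 ≈ 0.6200.

δ ≈ 0.6200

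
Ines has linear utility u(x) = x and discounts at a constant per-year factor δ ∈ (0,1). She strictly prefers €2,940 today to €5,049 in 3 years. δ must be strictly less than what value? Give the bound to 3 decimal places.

Comparing present values: 2940 > δ^3·5049.
Hence δ^3 < 2940/5049 = 0.58229, and x ↦ x^(1/3) is increasing on (0,∞).
δ < (2940/5049)^(1/3) ≈ 0.835.

δ < 0.835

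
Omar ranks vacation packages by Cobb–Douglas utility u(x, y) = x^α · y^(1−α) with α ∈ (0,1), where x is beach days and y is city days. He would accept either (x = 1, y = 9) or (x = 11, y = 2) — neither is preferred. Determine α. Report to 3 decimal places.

Indifference: 1^α · 9^(1−α) = 11^α · 2^(1−α).
(1/11)^α = (2/9)^(1−α); take logs: α·ln(1/11) = (1−α)·ln(2/9), i.e. α·-2.397895 = (1−α)·-1.504077.
With A = -2.397895 and B = -1.504077: α·A = (1−α)·B, so α = B/(A+B) = -1.504077/-3.901972 ≈ 0.385.

α ≈ 0.385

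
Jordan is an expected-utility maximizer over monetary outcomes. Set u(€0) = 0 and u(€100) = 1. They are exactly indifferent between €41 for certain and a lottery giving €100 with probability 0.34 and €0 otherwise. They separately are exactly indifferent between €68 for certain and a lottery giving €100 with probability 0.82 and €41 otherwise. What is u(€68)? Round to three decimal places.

0.881

From the first indifference, u(€41) = 0.34·u(€100) + 0.66·u(€0) = 0.34·1 + 0.66·0 = 0.34.
Chaining: u(€68) = 0.82·1.00 + 0.18·0.34 = 0.8812.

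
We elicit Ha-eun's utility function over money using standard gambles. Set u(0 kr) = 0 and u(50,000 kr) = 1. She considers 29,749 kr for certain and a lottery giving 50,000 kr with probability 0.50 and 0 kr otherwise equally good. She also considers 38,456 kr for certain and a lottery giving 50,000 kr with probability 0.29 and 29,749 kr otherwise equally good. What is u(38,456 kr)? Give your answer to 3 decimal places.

First, u(29,749 kr) = 0.50·u(50,000 kr) + 0.50·u(0 kr) = 0.50.
Chaining: u(38,456 kr) = 0.29·1.00 + 0.71·0.50 = 0.6450.

0.645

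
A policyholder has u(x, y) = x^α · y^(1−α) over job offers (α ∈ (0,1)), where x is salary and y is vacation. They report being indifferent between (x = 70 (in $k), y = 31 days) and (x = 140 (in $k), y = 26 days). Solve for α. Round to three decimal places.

α ≈ 0.202

Set the two utilities equal: 70^α·31^(1−α) = 140^α·26^(1−α).
(70/140)^α = (26/31)^(1−α); take logs: α·ln(70/140) = (1−α)·ln(26/31), i.e. α·-0.693147 = (1−α)·-0.175891.
With A = -0.693147 and B = -0.175891: α·A = (1−α)·B, so α = B/(A+B) = -0.175891/-0.869038 ≈ 0.202.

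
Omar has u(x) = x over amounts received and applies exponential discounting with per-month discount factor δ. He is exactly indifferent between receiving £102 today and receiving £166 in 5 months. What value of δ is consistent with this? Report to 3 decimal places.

δ ≈ 0.907

Equating discounted utilities: u(102) = δ^5·u(166) ⇒ δ^5 = u(102)/u(166).
With u(x) = x: δ^5 = 102/166 = 0.61446.
Hence δ = (0.61446)^(1/5) = 0.90719.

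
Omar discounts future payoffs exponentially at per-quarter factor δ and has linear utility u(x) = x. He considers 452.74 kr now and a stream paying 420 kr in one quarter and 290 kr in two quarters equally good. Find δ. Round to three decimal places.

Present value of the stream is 420·δ + 290·δ². Indifference gives 420δ + 290δ² = 452.74.
So 290δ² + 420δ − 452.74 = 0.
The positive root is δ = [−420 + √(420² + 4·290·452.74)] / (2·290) = (−420 + 837.603)/580 ≈ 0.720.

δ ≈ 0.720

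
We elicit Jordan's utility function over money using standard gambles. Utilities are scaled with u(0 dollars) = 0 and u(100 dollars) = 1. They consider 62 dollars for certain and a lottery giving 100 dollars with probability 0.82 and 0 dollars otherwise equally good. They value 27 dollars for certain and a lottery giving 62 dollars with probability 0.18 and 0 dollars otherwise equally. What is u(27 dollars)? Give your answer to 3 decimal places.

0.148

The first gamble pins u(62 dollars): it must equal 0.82·1 + 0.18·0 = 0.82.
Chaining: u(27 dollars) = 0.18·0.82 + 0.82·0.00 = 0.1476.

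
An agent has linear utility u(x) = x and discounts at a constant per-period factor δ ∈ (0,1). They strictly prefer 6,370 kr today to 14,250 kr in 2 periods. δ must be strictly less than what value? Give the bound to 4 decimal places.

Under u(x) = x this choice says 6370 > δ^2·14250.
Dividing by 14250: δ^2 < 0.44702. Both sides are positive, so the square root keeps the direction.
δ < (6370/14250)^(1/2) ≈ 0.6686.

δ < 0.6686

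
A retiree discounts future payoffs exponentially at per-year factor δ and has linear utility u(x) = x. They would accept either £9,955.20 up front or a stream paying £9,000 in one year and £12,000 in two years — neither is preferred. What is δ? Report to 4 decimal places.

Present value of the stream is 9000·δ + 12000·δ². Indifference gives 9000δ + 12000δ² = 9955.20.
So 12000δ² + 9000δ − 9955.20 = 0.
By the quadratic formula (taking the positive root), δ = (−9000 + √558849600.00) / 24000 ≈ 0.6100.

δ ≈ 0.6100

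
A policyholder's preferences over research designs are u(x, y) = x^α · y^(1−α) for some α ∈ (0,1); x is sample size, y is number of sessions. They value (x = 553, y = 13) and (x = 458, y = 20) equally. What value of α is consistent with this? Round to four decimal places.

The Cobb–Douglas utilities coincide, so 553^α·13^(1−α) = 458^α·20^(1−α).
Rearrange to (553/458)^α = (20/13)^(1−α) and take logs: α·0.1884888 = (1−α)·0.4307829.
So α/(1−α) = (0.4307829)/(0.1884888) = 2.2854562, and α = 2.2854562/3.2854562 ≈ 0.6956.

α ≈ 0.6956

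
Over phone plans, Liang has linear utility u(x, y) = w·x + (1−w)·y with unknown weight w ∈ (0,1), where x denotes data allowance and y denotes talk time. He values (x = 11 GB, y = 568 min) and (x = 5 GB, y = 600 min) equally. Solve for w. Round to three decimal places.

Equating utilities: w·11 + (1−w)·568 = w·5 + (1−w)·600.
w·(11−5) = (1−w)·(600−568), i.e. w·6 = (1−w)·32.
Hence w = 32/(6+32) = 32/38 = 0.842.

w = 0.842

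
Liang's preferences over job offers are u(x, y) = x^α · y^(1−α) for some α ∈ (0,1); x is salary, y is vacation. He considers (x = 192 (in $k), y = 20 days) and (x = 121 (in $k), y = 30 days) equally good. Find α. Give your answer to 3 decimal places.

α ≈ 0.468

Set the two utilities equal: 192^α·20^(1−α) = 121^α·30^(1−α).
Rearrange to (192/121)^α = (30/20)^(1−α) and take logs: α·0.461705 = (1−α)·0.405465.
With A = 0.461705 and B = 0.405465: α·A = (1−α)·B, so α = B/(A+B) = 0.405465/0.867170 ≈ 0.468.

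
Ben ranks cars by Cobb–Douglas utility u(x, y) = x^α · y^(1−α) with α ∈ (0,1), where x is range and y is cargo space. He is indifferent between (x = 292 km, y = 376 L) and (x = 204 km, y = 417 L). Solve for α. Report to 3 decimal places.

The Cobb–Douglas utilities coincide, so 292^α·376^(1−α) = 204^α·417^(1−α).
Rearrange to (292/204)^α = (417/376)^(1−α) and take logs: α·0.358634 = (1−α)·0.103497.
Thus α·(0.462131) = 0.103497, so α = 0.103497/0.462131 ≈ 0.224.

α ≈ 0.224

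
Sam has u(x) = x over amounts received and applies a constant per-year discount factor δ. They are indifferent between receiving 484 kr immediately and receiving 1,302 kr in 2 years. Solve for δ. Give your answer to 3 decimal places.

δ ≈ 0.610

The payoff in 2 years is discounted by δ^2, so u(484) = δ^2·u(1302) and δ^2 = u(484)/u(1302).
With u(x) = x: δ^2 = 484/1302 = 0.37174.
So δ = 0.37174^(1/2) ≈ 0.610.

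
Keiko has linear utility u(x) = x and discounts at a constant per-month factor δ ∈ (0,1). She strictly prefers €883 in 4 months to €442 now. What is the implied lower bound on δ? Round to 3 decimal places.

δ > 0.841

The preference means 442 < δ^4·883.
So δ^4 > 442/883 = 0.50057; taking the 4th root of both positive sides preserves the inequality.
δ > 0.50057^(1/4) = 0.841.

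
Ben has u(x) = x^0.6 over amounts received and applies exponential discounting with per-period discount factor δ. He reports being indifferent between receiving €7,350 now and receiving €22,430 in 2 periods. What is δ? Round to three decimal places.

δ ≈ 0.716

Indifference means u(7350) = δ^2 · u(22430), so δ^2 = u(7350)/u(22430).
With u(x) = x^0.6: δ^2 = 7350^0.6/22430^0.6 = (7350/22430)^0.6 = 0.51201.
So δ = 0.51201^(1/2) ≈ 0.716.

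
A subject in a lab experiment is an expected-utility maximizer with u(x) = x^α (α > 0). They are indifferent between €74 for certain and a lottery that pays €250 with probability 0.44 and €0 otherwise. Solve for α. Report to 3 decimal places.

α ≈ 0.674

The lottery's expected utility is 0.44·u(250) + 0.56·u(0) = 0.44·250^α (since u(0) = 0 for α > 0).
Equating: 74^α = 0.44·250^α, i.e. 0.2960^α = 0.44.
Take logs: α = ln 0.44 / ln(74/250) ≈ 0.67437.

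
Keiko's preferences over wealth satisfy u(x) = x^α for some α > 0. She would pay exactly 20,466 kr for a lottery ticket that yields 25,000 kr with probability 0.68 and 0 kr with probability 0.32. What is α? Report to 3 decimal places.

α ≈ 1.927

EU(lottery) = 0.68·25000^α + 0.32·0 = 0.68·25000^α.
Equating: 20466^α = 0.68·25000^α, i.e. 0.8186^α = 0.68.
α = ln(0.68) / ln(20466/25000) = -0.385662/-0.200111 ≈ 1.927.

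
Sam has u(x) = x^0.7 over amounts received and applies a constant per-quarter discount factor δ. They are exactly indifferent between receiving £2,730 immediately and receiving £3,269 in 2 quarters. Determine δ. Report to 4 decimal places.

Indifference means u(2730) = δ^2 · u(3269), so δ^2 = u(2730)/u(3269).
With u(x) = x^0.7: δ^2 = 2730^0.7/3269^0.7 = (2730/3269)^0.7 = 0.88150.
Taking the square root: δ = 0.88150^(1/2) ≈ 0.9389.

δ ≈ 0.9389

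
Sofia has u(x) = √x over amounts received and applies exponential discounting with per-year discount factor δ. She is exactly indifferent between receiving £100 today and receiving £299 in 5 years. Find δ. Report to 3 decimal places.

Indifference means u(100) = δ^5 · u(299), so δ^5 = u(100)/u(299).
With u(x) = √x: δ^5 = √100/√299 = √(100/299) = 0.57831.
Taking the 5th root: δ = 0.57831^(1/5) ≈ 0.896.

δ ≈ 0.896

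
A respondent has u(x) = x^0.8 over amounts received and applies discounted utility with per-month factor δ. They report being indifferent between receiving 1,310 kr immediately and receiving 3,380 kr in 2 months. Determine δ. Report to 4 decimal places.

Equating discounted utilities: u(1310) = δ^2·u(3380) ⇒ δ^2 = u(1310)/u(3380).
Since u(x) = x^0.8, δ^2 = (1310/3380)^0.8 = 0.38757^0.8 = 0.46847.
Hence δ = (0.46847)^(1/2) = 0.684450.

δ ≈ 0.6845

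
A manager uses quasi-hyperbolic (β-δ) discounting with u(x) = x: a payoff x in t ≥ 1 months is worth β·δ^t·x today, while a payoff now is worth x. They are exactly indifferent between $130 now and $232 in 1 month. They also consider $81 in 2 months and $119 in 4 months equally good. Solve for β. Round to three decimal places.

From the later pair, β·δ^2·81 = β·δ^4·119; dividing through, δ^2 = 81/119 = 0.68067, so δ = 0.82503.
Substituting δ into 130 = β·δ·232: β = 130/(191.407) ≈ 0.679.

β ≈ 0.679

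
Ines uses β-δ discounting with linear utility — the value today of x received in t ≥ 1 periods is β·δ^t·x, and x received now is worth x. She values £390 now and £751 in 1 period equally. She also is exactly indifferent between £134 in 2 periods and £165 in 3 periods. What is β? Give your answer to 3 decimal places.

Both payoffs in the second observation are in the future, so β drops out: δ^2·134 = δ^3·165 ⇒ δ = 134/165 = 0.81212.
The first indifference: 390 = β·δ·751, so β = 390/(δ·751) = 390/(0.81212·751) ≈ 0.639.

β ≈ 0.639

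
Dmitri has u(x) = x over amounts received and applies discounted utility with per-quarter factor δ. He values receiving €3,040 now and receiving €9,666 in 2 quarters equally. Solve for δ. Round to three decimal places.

δ ≈ 0.561

Equating discounted utilities: u(3040) = δ^2·u(9666) ⇒ δ^2 = u(3040)/u(9666).
With u(x) = x: δ^2 = 3040/9666 = 0.31450.
Hence δ = (0.31450)^(1/2) = 0.56081.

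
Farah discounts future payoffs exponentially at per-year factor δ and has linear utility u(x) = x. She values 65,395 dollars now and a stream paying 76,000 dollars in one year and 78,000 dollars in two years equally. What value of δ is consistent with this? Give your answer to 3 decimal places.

δ ≈ 0.550

Present value of the stream is 76000·δ + 78000·δ². Indifference gives 76000δ + 78000δ² = 65395.
That is, 78000δ² + 76000δ − 65395 = 0, a quadratic in δ.
The positive root is δ = [−76000 + √(76000² + 4·78000·65395)] / (2·78000) = (−76000 + 161800.000)/156000 ≈ 0.550.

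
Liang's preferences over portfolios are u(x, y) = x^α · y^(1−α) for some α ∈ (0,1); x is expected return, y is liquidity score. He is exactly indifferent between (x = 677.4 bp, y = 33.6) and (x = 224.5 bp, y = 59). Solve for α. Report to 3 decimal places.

Set the two utilities equal: 677.4^α·33.6^(1−α) = 224.5^α·59^(1−α).
Rearrange to (677.4/224.5)^α = (59/33.6)^(1−α) and take logs: α·1.104386 = (1−α)·0.563011.
With A = 1.104386 and B = 0.563011: α·A = (1−α)·B, so α = B/(A+B) = 0.563011/1.667397 ≈ 0.338.

α ≈ 0.338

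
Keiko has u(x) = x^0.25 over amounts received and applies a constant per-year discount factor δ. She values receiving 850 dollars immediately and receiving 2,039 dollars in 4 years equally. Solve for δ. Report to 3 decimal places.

δ ≈ 0.947

Equating discounted utilities: u(850) = δ^4·u(2039) ⇒ δ^4 = u(850)/u(2039).
With u(x) = x^0.25: δ^4 = 850^0.25/2039^0.25 = (850/2039)^0.25 = 0.80353.
Hence δ = (0.80353)^(1/4) = 0.94678.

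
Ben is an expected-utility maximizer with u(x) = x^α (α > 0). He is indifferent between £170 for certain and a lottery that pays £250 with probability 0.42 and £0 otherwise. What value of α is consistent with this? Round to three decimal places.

α ≈ 2.249

The lottery's expected utility is 0.42·u(250) + 0.58·u(0) = 0.42·250^α (since u(0) = 0 for α > 0).
Equating: 170^α = 0.42·250^α, i.e. 0.6800^α = 0.42.
Taking logs: α·ln(170/250) = ln(0.42), so α = -0.867501 / -0.385662 ≈ 2.249.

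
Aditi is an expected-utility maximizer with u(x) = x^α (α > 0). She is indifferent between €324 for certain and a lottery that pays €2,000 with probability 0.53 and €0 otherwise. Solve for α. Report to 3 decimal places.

α ≈ 0.349

EU(lottery) = 0.53·2000^α + 0.47·0 = 0.53·2000^α.
Equating: 324^α = 0.53·2000^α, i.e. 0.1620^α = 0.53.
α = ln(0.53) / ln(324/2000) = -0.634878/-1.820159 ≈ 0.349.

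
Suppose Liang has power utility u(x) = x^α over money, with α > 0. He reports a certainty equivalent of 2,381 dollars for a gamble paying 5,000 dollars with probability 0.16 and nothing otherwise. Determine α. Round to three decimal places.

EU(lottery) = 0.16·5000^α + 0.84·0 = 0.16·5000^α.
Indifference: 2381^α = 0.16·5000^α, so (2381/5000)^α = 0.16.
Taking logs: α·ln(2381/5000) = ln(0.16), so α = -1.832581 / -0.741917 ≈ 2.470.

α ≈ 2.470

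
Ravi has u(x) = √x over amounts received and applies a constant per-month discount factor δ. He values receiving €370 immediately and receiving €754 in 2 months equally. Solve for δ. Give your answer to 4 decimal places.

δ ≈ 0.8370

Equating discounted utilities: u(370) = δ^2·u(754) ⇒ δ^2 = u(370)/u(754).
With u(x) = √x: δ^2 = √370/√754 = √(370/754) = 0.70051.
Taking the square root: δ = 0.70051^(1/2) ≈ 0.8370.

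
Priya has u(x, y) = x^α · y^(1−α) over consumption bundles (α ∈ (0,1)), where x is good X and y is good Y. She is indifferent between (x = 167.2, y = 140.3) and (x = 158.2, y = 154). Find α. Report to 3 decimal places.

Indifference: 167.2^α · 140.3^(1−α) = 158.2^α · 154^(1−α).
Taking logs: α·ln 167.2 + (1−α)·ln 140.3 = α·ln 158.2 + (1−α)·ln 154, i.e. α·0.055331 = (1−α)·0.093170.
Thus α·(0.148501) = 0.093170, so α = 0.093170/0.148501 ≈ 0.627.

α ≈ 0.627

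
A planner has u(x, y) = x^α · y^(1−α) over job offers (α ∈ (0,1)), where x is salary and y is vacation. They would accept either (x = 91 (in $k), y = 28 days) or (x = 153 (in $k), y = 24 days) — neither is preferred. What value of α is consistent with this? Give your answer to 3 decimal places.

α ≈ 0.229

Indifference: 91^α · 28^(1−α) = 153^α · 24^(1−α).
(91/153)^α = (24/28)^(1−α); take logs: α·ln(91/153) = (1−α)·ln(24/28), i.e. α·-0.519578 = (1−α)·-0.154151.
So α/(1−α) = (-0.154151)/(-0.519578) = 0.296685, and α = 0.296685/1.296685 ≈ 0.229.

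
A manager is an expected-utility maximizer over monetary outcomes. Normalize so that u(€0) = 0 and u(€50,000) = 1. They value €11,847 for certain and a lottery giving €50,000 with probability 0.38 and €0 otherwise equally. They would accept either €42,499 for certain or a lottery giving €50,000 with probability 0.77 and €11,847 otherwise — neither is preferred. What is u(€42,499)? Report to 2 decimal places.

0.86

The first gamble pins u(€11,847): it must equal 0.38·1 + 0.62·0 = 0.38.
Chaining: u(€42,499) = 0.77·1.00 + 0.23·0.38 = 0.8574.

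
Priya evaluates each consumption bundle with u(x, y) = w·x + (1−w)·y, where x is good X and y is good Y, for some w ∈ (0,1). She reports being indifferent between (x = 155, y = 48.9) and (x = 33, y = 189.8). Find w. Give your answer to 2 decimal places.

w = 0.54

Indifference: w·155 + (1−w)·48.9 = w·33 + (1−w)·189.8.
w·(155−33) = (1−w)·(189.8−48.9), i.e. w·122 = (1−w)·140.9.
So w/(1−w) = 140.9/122 = 1.1549, giving w = 140.9/(122+140.9) = 0.54.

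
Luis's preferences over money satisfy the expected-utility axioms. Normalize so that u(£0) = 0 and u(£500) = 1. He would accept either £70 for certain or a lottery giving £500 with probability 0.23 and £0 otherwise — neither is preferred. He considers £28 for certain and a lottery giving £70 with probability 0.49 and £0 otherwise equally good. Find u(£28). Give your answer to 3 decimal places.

From the first indifference, u(£70) = 0.23·u(£500) + 0.77·u(£0) = 0.23·1 + 0.77·0 = 0.23.
The second indifference gives u(£28) = 0.49·u(£70) + 0.51·u(£0) = 0.49·0.23 + 0.51·0.00 = 0.1127.

0.113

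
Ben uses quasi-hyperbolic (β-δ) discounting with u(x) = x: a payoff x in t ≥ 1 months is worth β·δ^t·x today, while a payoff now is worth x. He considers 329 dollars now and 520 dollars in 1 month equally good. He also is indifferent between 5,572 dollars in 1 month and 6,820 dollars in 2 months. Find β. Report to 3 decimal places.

β ≈ 0.774

Both payoffs in the second observation are in the future, so β drops out: δ^1·5572 = δ^2·6820 ⇒ δ = 5572/6820 = 0.81701.
Now use the now-vs-future pair: 329 = β·δ·520 gives β = 329/(0.81701·520) ≈ 0.774.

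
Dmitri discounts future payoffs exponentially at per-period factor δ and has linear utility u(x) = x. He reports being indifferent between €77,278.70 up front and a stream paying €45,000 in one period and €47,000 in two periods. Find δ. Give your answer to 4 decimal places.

δ ≈ 0.8900

The stream is worth 45000δ + 47000δ² today, so 45000δ + 47000δ² = 77278.70.
Rearranged: 47000δ² + 45000δ − 77278.70 = 0.
The positive root is δ = [−45000 + √(45000² + 4·47000·77278.70)] / (2·47000) = (−45000 + 128660.000)/94000 ≈ 0.8900.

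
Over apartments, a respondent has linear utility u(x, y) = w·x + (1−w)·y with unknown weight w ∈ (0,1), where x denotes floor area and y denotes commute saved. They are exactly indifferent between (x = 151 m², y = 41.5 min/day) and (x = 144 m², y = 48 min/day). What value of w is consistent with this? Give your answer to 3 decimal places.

Equating utilities: w·151 + (1−w)·41.5 = w·144 + (1−w)·48.
Collecting terms: w·7 = (1−w)·6.5.
So w/(1−w) = 6.5/7 = 0.9286, giving w = 6.5/(7+6.5) = 0.481.

w = 0.481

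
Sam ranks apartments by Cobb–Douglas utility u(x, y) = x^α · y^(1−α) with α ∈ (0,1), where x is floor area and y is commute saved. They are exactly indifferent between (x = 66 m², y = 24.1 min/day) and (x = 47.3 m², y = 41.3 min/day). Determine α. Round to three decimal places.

α ≈ 0.618

Indifference: 66^α · 24.1^(1−α) = 47.3^α · 41.3^(1−α).
Rearrange to (66/47.3)^α = (41.3/24.1)^(1−α) and take logs: α·0.333144 = (1−α)·0.538651.
With A = 0.333144 and B = 0.538651: α·A = (1−α)·B, so α = B/(A+B) = 0.538651/0.871795 ≈ 0.618.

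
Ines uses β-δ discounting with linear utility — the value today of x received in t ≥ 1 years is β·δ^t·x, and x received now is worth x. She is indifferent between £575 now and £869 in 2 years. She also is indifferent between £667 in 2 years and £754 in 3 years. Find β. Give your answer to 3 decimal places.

β ≈ 0.846

From the later pair, β·δ^2·667 = β·δ^3·754; dividing through, δ = 667/754 = 0.88462.
Now use the now-vs-future pair: 575 = β·δ^2·869 gives β = 575/(0.78254·869) ≈ 0.846.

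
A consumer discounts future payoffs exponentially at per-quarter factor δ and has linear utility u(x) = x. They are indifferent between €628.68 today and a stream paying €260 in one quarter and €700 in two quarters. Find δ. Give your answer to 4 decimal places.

δ ≈ 0.7800

The stream is worth 260δ + 700δ² today, so 260δ + 700δ² = 628.68.
That is, 700δ² + 260δ − 628.68 = 0, a quadratic in δ.
The positive root is δ = [−260 + √(260² + 4·700·628.68)] / (2·700) = (−260 + 1352.000)/1400 ≈ 0.7800.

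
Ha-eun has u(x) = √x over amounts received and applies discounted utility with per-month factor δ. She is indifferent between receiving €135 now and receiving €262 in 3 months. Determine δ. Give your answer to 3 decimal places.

The payoff in 3 months is discounted by δ^3, so u(135) = δ^3·u(262) and δ^3 = u(135)/u(262).
Since u(x) = √x, δ^3 = √(135/262) = 0.71782.
Hence δ = (0.71782)^(1/3) = 0.89538.

δ ≈ 0.895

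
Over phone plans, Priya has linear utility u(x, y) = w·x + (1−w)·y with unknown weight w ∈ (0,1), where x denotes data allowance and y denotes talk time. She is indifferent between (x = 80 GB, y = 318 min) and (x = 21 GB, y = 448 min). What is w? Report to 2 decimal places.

w = 0.69

Equating utilities: w·80 + (1−w)·318 = w·21 + (1−w)·448.
w·(80−21) = (1−w)·(448−318), i.e. w·59 = (1−w)·130.
Hence w = 130/(59+130) = 130/189 = 0.69.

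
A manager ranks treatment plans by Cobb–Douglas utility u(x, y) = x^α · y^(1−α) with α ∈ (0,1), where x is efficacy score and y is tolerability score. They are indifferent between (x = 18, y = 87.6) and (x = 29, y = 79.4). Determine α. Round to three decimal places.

Set the two utilities equal: 18^α·87.6^(1−α) = 29^α·79.4^(1−α).
Rearrange to (18/29)^α = (79.4/87.6)^(1−α) and take logs: α·-0.476924 = (1−α)·-0.098283.
So α/(1−α) = (-0.098283)/(-0.476924) = 0.206077, and α = 0.206077/1.206077 ≈ 0.171.

α ≈ 0.171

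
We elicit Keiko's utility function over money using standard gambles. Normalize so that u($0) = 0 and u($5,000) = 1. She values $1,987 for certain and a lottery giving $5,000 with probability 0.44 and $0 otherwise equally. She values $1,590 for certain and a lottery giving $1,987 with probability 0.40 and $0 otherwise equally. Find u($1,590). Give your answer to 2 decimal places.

First, u($1,987) = 0.44·u($5,000) + 0.56·u($0) = 0.44.
The second indifference gives u($1,590) = 0.40·u($1,987) + 0.60·u($0) = 0.40·0.44 + 0.60·0.00 = 0.1760.

0.18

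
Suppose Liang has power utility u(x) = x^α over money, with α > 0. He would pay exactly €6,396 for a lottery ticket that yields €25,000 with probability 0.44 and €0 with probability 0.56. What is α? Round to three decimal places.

α ≈ 0.602

EU(lottery) = 0.44·25000^α + 0.56·0 = 0.44·25000^α.
Indifference: 6396^α = 0.44·25000^α, so (6396/25000)^α = 0.44.
α = ln(0.44) / ln(6396/25000) = -0.820981/-1.363203 ≈ 0.602.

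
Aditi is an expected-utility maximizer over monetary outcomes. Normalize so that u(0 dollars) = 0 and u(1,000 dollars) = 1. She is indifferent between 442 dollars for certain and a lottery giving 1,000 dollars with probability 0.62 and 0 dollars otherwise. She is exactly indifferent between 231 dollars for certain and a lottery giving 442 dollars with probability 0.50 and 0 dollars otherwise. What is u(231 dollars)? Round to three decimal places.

First, u(442 dollars) = 0.62·u(1,000 dollars) + 0.38·u(0 dollars) = 0.62.
Chaining: u(231 dollars) = 0.50·0.62 + 0.50·0.00 = 0.3100.

0.310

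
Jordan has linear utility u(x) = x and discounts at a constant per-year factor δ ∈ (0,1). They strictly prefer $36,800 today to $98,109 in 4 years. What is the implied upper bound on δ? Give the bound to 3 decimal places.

δ < 0.783

Comparing present values: 36800 > δ^4·98109.
So δ^4 < 36800/98109 = 0.37509; taking the 4th root of both positive sides preserves the inequality.
δ < (36800/98109)^(1/4) ≈ 0.783.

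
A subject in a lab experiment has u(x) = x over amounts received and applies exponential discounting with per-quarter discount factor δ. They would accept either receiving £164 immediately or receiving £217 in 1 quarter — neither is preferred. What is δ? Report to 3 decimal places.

δ ≈ 0.756

Indifference means u(164) = δ · u(217), so δ = u(164)/u(217).
With u(x) = x: δ = 164/217 = 0.75576.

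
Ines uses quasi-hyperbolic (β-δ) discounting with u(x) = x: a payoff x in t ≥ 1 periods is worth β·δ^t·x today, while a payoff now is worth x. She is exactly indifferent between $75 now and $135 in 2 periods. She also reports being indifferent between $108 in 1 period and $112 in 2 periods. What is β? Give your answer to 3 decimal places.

β ≈ 0.597

The second indifference involves only future payoffs, so β cancels: β·δ^1·108 = β·δ^2·112, giving δ = 108/112 = 0.96429.
The first indifference: 75 = β·δ^2·135, so β = 75/(δ^2·135) = 75/(0.92985·135) ≈ 0.597.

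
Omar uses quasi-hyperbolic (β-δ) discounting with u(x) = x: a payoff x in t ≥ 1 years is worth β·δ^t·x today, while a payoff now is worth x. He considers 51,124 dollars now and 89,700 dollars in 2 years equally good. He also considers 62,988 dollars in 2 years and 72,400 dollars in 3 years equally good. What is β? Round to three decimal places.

From the later pair, β·δ^2·62988 = β·δ^3·72400; dividing through, δ = 62988/72400 = 0.87000.
Now use the now-vs-future pair: 51124 = β·δ^2·89700 gives β = 51124/(0.75690·89700) ≈ 0.753.

β ≈ 0.753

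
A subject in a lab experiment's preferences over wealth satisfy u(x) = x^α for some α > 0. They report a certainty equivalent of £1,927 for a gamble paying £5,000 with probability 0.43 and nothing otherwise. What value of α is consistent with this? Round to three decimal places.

The lottery's expected utility is 0.43·u(5000) + 0.57·u(0) = 0.43·5000^α (since u(0) = 0 for α > 0).
Setting u(1927) equal to that: 1927^α = 0.43·5000^α ⇒ (1927/5000)^α = 0.43.
Taking logs: α·ln(1927/5000) = ln(0.43), so α = -0.843970 / -0.953474 ≈ 0.885.

α ≈ 0.885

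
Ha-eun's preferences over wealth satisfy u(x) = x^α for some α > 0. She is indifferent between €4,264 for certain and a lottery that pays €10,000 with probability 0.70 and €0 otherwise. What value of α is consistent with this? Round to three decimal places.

EU(lottery) = 0.70·10000^α + 0.30·0 = 0.70·10000^α.
Setting u(4264) equal to that: 4264^α = 0.70·10000^α ⇒ (4264/10000)^α = 0.70.
Take logs: α = ln 0.70 / ln(4264/10000) ≈ 0.41845.

α ≈ 0.418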